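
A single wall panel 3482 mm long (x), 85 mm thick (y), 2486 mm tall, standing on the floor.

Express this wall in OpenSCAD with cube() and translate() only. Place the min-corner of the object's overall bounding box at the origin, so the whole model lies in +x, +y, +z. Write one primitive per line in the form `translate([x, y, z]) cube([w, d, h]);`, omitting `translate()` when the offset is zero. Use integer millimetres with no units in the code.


cube([3482, 85, 2486]);


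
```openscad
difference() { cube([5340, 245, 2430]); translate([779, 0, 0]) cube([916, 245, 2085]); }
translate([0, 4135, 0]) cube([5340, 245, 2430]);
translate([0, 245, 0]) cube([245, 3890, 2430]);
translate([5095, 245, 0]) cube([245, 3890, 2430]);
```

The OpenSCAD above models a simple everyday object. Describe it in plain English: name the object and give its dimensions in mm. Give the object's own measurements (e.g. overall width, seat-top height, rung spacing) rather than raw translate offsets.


A single room: four walls, each 2430 mm tall and 245 mm thick, enclosing an outside footprint 5340×4380 mm (x × y), no floor or roof. The front and back walls (−y and +y sides) run the full x-width; the side walls fit between their inner faces. A door opening 916 mm wide and 2085 mm tall is cut through the front wall from the floor up, its −x edge 779 mm from the wall's −x end.


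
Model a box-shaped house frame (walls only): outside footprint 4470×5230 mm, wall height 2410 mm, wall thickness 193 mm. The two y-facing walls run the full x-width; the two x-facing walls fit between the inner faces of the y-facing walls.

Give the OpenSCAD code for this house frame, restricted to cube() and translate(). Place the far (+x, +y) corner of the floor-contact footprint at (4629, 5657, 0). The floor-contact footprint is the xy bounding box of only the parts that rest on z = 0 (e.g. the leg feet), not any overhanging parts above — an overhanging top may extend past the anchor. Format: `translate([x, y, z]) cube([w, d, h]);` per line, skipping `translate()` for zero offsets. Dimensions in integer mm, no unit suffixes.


translate([159, 427, 0]) cube([4470, 193, 2410]);
translate([159, 5464, 0]) cube([4470, 193, 2410]);
translate([159, 620, 0]) cube([193, 4844, 2410]);
translate([4436, 620, 0]) cube([193, 4844, 2410]);


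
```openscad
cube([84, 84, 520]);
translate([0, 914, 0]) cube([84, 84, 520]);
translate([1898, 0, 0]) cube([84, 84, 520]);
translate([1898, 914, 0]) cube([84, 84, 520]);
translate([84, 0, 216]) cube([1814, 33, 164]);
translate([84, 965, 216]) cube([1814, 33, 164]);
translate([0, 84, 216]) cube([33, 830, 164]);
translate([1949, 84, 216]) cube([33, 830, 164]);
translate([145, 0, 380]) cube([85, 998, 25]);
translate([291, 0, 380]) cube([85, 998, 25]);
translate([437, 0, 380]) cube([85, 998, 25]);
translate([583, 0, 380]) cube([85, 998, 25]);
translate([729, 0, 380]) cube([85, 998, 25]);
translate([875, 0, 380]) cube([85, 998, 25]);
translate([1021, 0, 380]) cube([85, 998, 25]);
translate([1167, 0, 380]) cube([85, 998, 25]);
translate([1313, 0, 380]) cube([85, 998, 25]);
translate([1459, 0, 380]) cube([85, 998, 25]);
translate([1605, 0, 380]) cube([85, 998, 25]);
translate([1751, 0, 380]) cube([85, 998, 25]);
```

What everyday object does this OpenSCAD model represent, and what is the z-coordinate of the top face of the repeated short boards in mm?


A bed frame. The slat-top height is 405 mm.

Four posts, four rails, and a row of slats — a bed frame. Slats sit on the rails at z = 216 + 164 = 380; with slat thickness 25, the top is 405 mm.


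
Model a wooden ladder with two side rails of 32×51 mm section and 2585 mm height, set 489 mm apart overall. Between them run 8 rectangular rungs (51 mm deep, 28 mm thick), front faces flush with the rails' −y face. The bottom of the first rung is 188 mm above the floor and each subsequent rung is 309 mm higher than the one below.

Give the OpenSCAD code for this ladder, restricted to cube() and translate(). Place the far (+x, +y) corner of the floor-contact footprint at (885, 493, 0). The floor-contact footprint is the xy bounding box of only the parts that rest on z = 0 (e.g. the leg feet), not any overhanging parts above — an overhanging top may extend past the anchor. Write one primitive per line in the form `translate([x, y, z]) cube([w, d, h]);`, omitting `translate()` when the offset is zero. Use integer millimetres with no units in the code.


translate([396, 442, 0]) cube([32, 51, 2585]);
translate([853, 442, 0]) cube([32, 51, 2585]);
translate([428, 442, 188]) cube([425, 51, 28]);
translate([428, 442, 497]) cube([425, 51, 28]);
translate([428, 442, 806]) cube([425, 51, 28]);
translate([428, 442, 1115]) cube([425, 51, 28]);
translate([428, 442, 1424]) cube([425, 51, 28]);
translate([428, 442, 1733]) cube([425, 51, 28]);
translate([428, 442, 2042]) cube([425, 51, 28]);
translate([428, 442, 2351]) cube([425, 51, 28]);


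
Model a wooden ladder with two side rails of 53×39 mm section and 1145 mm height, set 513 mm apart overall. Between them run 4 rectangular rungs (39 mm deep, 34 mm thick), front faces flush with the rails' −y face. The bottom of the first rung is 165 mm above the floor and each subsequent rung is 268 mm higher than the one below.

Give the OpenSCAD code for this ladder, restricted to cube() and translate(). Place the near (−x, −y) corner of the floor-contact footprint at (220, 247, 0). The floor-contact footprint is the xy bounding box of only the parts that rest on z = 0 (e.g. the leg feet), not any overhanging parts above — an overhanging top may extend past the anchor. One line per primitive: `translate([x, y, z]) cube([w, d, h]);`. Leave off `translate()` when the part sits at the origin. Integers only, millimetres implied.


translate([220, 247, 0]) cube([53, 39, 1145]);
translate([680, 247, 0]) cube([53, 39, 1145]);
translate([273, 247, 165]) cube([407, 39, 34]);
translate([273, 247, 433]) cube([407, 39, 34]);
translate([273, 247, 701]) cube([407, 39, 34]);
translate([273, 247, 969]) cube([407, 39, 34]);


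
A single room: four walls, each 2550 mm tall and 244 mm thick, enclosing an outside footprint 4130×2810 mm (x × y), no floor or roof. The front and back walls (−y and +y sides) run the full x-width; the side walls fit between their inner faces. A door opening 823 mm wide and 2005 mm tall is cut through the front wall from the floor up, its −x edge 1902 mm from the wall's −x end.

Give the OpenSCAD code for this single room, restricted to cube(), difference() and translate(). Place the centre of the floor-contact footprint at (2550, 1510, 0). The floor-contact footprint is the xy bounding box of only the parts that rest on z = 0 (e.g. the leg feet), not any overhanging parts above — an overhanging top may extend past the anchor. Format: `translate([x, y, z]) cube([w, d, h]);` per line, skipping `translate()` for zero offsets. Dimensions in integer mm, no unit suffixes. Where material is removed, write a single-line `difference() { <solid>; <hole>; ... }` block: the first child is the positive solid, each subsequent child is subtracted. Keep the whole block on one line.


difference() { translate([485, 105, 0]) cube([4130, 244, 2550]); translate([2387, 105, 0]) cube([823, 244, 2005]); }
translate([485, 2671, 0]) cube([4130, 244, 2550]);
translate([485, 349, 0]) cube([244, 2322, 2550]);
translate([4371, 349, 0]) cube([244, 2322, 2550]);


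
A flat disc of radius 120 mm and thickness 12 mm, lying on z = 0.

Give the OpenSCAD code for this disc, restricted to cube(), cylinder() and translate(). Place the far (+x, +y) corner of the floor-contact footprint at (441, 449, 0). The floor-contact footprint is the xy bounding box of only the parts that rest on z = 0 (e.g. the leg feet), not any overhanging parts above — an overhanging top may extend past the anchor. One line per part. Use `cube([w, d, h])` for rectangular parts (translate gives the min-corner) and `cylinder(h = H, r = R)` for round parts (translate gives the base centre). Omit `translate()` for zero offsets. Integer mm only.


translate([321, 329, 0]) cylinder(h = 12, r = 120);


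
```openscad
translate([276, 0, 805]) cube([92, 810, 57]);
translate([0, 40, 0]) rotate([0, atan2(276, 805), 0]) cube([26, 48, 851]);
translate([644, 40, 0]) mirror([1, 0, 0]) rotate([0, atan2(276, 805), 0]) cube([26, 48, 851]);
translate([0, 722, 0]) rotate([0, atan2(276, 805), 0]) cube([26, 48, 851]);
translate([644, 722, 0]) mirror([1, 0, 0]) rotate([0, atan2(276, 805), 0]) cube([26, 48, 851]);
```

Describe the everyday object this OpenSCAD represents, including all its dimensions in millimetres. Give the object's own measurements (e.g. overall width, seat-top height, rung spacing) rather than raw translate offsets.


A sawhorse. A 92×810×57 mm beam (x, y, z) sits on two A-frame leg pairs. Each pair is two raked legs of 26×48 mm section (48 mm along y) splaying symmetrically in x. Each leg rises 805 mm vertically over 276 mm of horizontal reach and is 851 mm long along its own axis. Every leg's outer bottom edge rests on the floor and its outer top edge meets a bottom edge of the beam — the left legs (tilting toward +x) meet the beam's −x bottom edge, the right legs (their mirror images, tilting toward −x) meet its +x bottom edge — so the leg tops tuck under the beam, the beam's underside is 805 mm above the floor, and the feet are 644 mm apart outside-to-outside with the beam centred between them. The two leg pairs are set in 40 mm from either end of the beam.


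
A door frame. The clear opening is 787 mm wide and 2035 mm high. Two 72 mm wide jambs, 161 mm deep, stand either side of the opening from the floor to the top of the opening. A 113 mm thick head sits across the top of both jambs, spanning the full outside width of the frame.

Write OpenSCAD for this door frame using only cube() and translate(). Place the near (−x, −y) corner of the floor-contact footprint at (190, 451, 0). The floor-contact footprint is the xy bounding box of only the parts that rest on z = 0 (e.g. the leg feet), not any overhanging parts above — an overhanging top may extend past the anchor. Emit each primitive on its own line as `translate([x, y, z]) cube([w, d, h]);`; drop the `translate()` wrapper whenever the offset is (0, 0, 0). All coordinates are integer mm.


translate([190, 451, 0]) cube([72, 161, 2035]);
translate([1049, 451, 0]) cube([72, 161, 2035]);
translate([190, 451, 2035]) cube([931, 161, 113]);


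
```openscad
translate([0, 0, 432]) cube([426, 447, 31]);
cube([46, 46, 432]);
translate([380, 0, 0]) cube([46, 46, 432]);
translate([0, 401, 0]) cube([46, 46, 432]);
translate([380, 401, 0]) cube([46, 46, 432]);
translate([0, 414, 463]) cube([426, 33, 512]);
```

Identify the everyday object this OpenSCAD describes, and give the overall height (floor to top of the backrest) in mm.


A chair. The overall height is 975 mm.

A slab on four corner posts with a tall panel at the back — a chair. The seat slab sits at z = 432 with thickness 31, and the 512 mm backrest starts at the seat top, so the overall height is 432 + 31 + 512 = 975 mm.


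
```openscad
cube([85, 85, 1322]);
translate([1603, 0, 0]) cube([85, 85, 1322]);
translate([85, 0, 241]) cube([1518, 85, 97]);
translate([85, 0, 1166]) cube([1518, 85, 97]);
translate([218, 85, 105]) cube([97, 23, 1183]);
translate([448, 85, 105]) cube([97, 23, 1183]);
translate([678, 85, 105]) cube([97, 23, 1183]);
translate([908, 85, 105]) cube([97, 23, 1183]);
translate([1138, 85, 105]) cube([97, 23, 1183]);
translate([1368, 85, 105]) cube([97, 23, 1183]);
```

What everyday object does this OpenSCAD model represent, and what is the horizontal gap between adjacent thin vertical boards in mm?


A fence section. The picket gap is 133 mm.

Two posts, two rails, 6 pickets — a fence section. Span 1518 mm holds 6 pickets of 97 mm with 7 equal gaps: ⌊(1518 − 6·97) / 7⌋ = 133 mm.


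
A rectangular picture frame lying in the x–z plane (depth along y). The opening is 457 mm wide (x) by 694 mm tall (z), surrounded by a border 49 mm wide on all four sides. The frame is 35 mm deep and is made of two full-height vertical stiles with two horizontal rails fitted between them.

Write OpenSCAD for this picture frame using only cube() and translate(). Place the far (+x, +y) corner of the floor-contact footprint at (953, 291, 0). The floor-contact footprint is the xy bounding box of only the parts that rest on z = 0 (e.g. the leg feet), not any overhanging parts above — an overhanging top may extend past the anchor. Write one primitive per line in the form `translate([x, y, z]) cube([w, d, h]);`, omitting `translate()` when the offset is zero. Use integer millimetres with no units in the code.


translate([398, 256, 0]) cube([49, 35, 792]);
translate([904, 256, 0]) cube([49, 35, 792]);
translate([447, 256, 0]) cube([457, 35, 49]);
translate([447, 256, 743]) cube([457, 35, 49]);


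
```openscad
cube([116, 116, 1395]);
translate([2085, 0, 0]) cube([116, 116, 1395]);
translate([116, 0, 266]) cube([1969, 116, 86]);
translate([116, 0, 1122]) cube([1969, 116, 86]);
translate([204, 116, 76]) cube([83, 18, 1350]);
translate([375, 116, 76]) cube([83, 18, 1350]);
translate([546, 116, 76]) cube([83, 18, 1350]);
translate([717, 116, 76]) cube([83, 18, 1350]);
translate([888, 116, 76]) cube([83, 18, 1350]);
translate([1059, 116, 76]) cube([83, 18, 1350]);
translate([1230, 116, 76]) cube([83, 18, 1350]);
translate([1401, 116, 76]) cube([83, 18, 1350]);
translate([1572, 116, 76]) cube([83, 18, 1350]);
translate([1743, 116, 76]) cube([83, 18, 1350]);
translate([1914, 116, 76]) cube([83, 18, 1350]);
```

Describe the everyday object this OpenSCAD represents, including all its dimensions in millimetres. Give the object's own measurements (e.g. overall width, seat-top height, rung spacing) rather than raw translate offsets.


A fence section. Two 116×116 mm posts, 1395 mm tall, stand on the floor with a clear span of 1969 mm between their inner faces. Two horizontal rails of 116×86 mm section span the gap between the posts with their undersides at z = 266 mm and z = 1122 mm, flush with the posts' −y face. 11 pickets, each 83 mm wide, 18 mm thick and 1350 mm tall, are fixed to the +y face of the rails with their bottoms at z = 76 mm, spaced across the span with a 88 mm gap after the −x post and between neighbouring pickets and before the +x post.


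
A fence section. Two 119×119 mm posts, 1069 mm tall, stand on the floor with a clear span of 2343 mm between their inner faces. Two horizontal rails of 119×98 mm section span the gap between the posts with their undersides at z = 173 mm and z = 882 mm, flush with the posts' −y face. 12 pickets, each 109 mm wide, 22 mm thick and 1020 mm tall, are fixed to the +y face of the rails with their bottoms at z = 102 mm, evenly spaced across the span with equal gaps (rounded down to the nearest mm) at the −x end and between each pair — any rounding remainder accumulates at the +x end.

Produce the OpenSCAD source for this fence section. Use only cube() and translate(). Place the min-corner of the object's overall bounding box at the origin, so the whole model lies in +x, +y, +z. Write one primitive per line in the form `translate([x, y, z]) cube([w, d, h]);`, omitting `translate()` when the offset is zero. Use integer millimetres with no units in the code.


cube([119, 119, 1069]);
translate([2462, 0, 0]) cube([119, 119, 1069]);
translate([119, 0, 173]) cube([2343, 119, 98]);
translate([119, 0, 882]) cube([2343, 119, 98]);
translate([198, 119, 102]) cube([109, 22, 1020]);
translate([386, 119, 102]) cube([109, 22, 1020]);
translate([574, 119, 102]) cube([109, 22, 1020]);
translate([762, 119, 102]) cube([109, 22, 1020]);
translate([950, 119, 102]) cube([109, 22, 1020]);
translate([1138, 119, 102]) cube([109, 22, 1020]);
translate([1326, 119, 102]) cube([109, 22, 1020]);
translate([1514, 119, 102]) cube([109, 22, 1020]);
translate([1702, 119, 102]) cube([109, 22, 1020]);
translate([1890, 119, 102]) cube([109, 22, 1020]);
translate([2078, 119, 102]) cube([109, 22, 1020]);
translate([2266, 119, 102]) cube([109, 22, 1020]);


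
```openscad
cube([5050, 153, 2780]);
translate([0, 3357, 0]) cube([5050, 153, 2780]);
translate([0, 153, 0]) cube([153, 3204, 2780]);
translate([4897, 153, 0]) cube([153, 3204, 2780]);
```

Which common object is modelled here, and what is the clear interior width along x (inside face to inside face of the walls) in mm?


A house (or room) frame. The interior width is 4744 mm.

Four 2780 mm walls enclosing a rectangle with no floor or roof — a room or house frame. Outside width is 5050 mm and wall thickness is 153 mm, so the interior width is 5050 − 2 × 153 = 4744 mm.


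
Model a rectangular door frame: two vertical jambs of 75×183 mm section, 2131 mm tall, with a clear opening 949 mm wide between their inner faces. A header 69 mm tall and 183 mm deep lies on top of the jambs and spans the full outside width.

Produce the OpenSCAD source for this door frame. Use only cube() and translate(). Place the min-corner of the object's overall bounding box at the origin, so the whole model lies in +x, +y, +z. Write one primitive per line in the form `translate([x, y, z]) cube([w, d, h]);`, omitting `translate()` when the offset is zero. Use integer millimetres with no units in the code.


cube([75, 183, 2131]);
translate([1024, 0, 0]) cube([75, 183, 2131]);
translate([0, 0, 2131]) cube([1099, 183, 69]);


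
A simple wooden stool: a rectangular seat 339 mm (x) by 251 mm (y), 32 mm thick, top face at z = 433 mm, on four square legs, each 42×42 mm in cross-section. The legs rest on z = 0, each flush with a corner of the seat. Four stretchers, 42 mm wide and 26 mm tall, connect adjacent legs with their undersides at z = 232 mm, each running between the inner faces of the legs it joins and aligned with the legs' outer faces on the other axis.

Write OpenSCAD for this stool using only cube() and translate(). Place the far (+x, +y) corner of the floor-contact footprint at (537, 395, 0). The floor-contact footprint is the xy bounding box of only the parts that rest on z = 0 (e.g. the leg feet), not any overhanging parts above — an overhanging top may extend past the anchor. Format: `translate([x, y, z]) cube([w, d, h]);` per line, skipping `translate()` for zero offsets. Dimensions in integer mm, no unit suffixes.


// leg_h = 433 - 32 = 401
// stretcher span = 339 - 2*42 = 255
translate([198, 144, 401]) cube([339, 251, 32]);
translate([198, 144, 0]) cube([42, 42, 401]);
translate([495, 144, 0]) cube([42, 42, 401]);
translate([198, 353, 0]) cube([42, 42, 401]);
translate([495, 353, 0]) cube([42, 42, 401]);
translate([240, 144, 232]) cube([255, 42, 26]);
translate([240, 353, 232]) cube([255, 42, 26]);
translate([198, 186, 232]) cube([42, 167, 26]);
translate([495, 186, 232]) cube([42, 167, 26]);


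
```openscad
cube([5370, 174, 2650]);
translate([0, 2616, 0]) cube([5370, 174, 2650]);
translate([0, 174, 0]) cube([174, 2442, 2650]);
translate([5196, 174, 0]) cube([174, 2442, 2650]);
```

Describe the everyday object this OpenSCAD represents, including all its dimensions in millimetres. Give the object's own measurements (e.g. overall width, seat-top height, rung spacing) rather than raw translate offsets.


The wall frame of a small rectangular building: four walls, each 2650 mm tall and 174 mm thick, enclosing a footprint 5370 mm (x) by 2790 mm (y) outside-to-outside, with no floor or roof. The front and back walls (the −y and +y sides) span the full width; the two side walls fit between them.


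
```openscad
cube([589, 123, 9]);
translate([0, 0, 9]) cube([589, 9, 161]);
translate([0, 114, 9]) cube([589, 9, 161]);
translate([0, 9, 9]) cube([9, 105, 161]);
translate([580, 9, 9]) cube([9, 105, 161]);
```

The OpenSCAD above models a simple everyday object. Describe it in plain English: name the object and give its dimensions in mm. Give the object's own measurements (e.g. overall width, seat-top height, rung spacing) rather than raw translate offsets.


An open-topped rectangular box: outside dimensions 589×123×170 mm, with a uniform wall and base thickness of 9 mm. The base is a full 589×123 slab on the floor; four walls sit on top of the base. The front and back walls (the −y and +y sides) span the full width; the two side walls fit between them.


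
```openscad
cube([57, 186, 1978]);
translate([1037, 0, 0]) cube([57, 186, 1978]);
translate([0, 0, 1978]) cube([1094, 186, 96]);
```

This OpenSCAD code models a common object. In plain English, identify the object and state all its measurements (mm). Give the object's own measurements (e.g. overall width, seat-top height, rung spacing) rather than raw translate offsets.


A door frame. The clear opening is 980 mm wide and 1978 mm high. Two 57 mm wide jambs, 186 mm deep, stand either side of the opening from the floor to the top of the opening. A 96 mm thick head sits across the top of both jambs, spanning the full outside width of the frame.


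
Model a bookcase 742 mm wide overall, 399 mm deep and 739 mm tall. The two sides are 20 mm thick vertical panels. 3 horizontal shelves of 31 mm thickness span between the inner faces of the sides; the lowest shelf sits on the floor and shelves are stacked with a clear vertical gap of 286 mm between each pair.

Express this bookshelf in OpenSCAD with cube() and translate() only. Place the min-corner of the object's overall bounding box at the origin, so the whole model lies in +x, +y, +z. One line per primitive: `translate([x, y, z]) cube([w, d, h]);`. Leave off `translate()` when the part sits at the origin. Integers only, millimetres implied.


cube([20, 399, 739]);
translate([722, 0, 0]) cube([20, 399, 739]);
translate([20, 0, 0]) cube([702, 399, 31]);
translate([20, 0, 317]) cube([702, 399, 31]);
translate([20, 0, 634]) cube([702, 399, 31]);


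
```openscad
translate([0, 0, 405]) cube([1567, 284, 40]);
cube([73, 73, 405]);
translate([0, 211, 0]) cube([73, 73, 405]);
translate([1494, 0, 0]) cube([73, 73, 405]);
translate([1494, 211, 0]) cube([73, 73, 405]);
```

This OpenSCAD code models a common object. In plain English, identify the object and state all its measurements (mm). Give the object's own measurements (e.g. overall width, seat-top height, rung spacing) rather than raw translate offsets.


A long wooden bench with a 1567 mm (x) × 284 mm (y) seat, 40 mm thick, its top surface 445 mm above the floor. Four 73 mm square legs at the seat corners, flush with the edges, run from z = 0 to the seat underside.


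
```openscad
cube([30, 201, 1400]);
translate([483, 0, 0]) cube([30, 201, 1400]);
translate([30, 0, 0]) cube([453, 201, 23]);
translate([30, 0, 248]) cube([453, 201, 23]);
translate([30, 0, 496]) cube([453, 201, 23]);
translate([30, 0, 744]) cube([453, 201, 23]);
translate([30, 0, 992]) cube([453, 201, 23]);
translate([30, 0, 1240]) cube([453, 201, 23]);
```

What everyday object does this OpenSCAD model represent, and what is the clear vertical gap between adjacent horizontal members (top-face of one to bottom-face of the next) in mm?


A bookshelf. The clear shelf gap is 225 mm.

Two tall side panels with 6 horizontal boards between them — a bookshelf. The first two shelf undersides are at z = 0 and z = 248; with shelf thickness 23, the clear gap is 248 − 0 − 23 = 225 mm.


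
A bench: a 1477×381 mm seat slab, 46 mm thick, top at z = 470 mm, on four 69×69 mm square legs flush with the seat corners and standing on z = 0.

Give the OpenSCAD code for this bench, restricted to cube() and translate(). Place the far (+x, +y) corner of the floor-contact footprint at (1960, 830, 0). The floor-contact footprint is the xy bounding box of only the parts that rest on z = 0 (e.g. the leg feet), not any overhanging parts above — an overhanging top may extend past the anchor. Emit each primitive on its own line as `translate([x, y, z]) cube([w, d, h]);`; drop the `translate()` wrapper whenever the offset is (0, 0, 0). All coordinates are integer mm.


translate([483, 449, 424]) cube([1477, 381, 46]);
translate([483, 449, 0]) cube([69, 69, 424]);
translate([483, 761, 0]) cube([69, 69, 424]);
translate([1891, 449, 0]) cube([69, 69, 424]);
translate([1891, 761, 0]) cube([69, 69, 424]);


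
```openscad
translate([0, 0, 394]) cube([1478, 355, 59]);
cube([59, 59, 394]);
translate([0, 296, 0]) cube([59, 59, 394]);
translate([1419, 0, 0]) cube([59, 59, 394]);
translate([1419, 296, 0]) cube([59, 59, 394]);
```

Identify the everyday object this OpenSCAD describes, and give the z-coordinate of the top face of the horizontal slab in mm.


A bench. The seat-top height is 453 mm.

A long slab on four corner posts — a bench. The slab sits at z = 394 with thickness 59, so the top is 394 + 59 = 453 mm.


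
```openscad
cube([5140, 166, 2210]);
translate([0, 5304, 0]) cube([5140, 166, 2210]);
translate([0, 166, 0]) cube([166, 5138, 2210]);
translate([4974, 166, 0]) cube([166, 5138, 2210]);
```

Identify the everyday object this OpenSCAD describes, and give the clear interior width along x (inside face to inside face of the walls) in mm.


A house (or room) frame. The interior width is 4808 mm.

Four 2210 mm walls enclosing a rectangle with no floor or roof — a room or house frame. Outside width is 5140 mm and wall thickness is 166 mm, so the interior width is 5140 − 2 × 166 = 4808 mm.


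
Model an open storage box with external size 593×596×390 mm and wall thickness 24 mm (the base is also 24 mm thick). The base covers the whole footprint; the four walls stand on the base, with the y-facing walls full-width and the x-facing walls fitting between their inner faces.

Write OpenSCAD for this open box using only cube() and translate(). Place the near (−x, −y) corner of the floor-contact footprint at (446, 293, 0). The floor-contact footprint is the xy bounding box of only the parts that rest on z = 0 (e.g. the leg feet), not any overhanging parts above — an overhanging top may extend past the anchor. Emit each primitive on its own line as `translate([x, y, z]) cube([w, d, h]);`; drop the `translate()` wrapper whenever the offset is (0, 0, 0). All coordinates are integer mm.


translate([446, 293, 0]) cube([593, 596, 24]);
translate([446, 293, 24]) cube([593, 24, 366]);
translate([446, 865, 24]) cube([593, 24, 366]);
translate([446, 317, 24]) cube([24, 548, 366]);
translate([1015, 317, 24]) cube([24, 548, 366]);


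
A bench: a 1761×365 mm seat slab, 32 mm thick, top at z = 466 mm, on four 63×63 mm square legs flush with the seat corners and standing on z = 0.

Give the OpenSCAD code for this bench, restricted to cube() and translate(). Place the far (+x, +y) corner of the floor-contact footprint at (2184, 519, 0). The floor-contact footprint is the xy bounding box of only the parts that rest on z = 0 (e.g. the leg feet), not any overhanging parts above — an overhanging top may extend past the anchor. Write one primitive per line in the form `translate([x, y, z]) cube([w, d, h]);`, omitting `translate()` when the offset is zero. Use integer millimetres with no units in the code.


translate([423, 154, 434]) cube([1761, 365, 32]);
translate([423, 154, 0]) cube([63, 63, 434]);
translate([423, 456, 0]) cube([63, 63, 434]);
translate([2121, 154, 0]) cube([63, 63, 434]);
translate([2121, 456, 0]) cube([63, 63, 434]);


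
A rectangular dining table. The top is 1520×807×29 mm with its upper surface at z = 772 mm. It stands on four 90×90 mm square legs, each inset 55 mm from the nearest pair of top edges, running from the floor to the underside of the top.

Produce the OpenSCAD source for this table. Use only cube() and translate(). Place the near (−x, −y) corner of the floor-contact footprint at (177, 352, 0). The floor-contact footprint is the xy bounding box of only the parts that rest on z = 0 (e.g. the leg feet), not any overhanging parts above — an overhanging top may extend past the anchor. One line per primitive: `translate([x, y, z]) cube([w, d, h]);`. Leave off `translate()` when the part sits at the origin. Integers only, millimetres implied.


translate([122, 297, 743]) cube([1520, 807, 29]);
translate([177, 352, 0]) cube([90, 90, 743]);
translate([1497, 352, 0]) cube([90, 90, 743]);
translate([177, 959, 0]) cube([90, 90, 743]);
translate([1497, 959, 0]) cube([90, 90, 743]);


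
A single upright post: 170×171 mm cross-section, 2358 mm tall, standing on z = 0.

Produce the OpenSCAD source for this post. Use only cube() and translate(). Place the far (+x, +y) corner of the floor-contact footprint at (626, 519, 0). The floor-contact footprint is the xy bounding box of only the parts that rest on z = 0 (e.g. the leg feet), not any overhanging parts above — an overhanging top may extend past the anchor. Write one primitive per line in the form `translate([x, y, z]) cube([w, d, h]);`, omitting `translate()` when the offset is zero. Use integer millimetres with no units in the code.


translate([456, 348, 0]) cube([170, 171, 2358]);


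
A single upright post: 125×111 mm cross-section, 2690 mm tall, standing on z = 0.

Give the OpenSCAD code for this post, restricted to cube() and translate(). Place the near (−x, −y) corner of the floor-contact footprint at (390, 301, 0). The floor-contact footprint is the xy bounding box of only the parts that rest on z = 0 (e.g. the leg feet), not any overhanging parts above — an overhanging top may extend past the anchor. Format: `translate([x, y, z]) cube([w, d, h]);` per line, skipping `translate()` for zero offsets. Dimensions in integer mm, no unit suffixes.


translate([390, 301, 0]) cube([125, 111, 2690]);


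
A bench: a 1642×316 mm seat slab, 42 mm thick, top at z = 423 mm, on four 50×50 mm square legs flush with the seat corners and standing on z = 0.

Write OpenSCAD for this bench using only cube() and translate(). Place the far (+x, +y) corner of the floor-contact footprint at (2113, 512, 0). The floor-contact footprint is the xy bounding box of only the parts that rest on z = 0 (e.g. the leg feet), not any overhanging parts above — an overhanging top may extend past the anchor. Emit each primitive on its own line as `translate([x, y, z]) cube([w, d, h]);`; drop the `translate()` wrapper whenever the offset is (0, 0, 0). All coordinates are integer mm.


translate([471, 196, 381]) cube([1642, 316, 42]);
translate([471, 196, 0]) cube([50, 50, 381]);
translate([471, 462, 0]) cube([50, 50, 381]);
translate([2063, 196, 0]) cube([50, 50, 381]);
translate([2063, 462, 0]) cube([50, 50, 381]);


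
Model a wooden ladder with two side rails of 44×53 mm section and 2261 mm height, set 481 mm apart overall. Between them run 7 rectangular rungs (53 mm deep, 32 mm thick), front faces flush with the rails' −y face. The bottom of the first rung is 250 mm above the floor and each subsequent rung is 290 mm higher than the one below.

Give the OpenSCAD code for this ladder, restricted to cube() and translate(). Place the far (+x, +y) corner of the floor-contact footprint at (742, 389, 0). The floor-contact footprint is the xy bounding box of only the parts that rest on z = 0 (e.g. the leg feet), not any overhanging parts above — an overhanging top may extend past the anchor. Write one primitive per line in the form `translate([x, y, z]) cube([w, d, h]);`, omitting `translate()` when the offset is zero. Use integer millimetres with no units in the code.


translate([261, 336, 0]) cube([44, 53, 2261]);
translate([698, 336, 0]) cube([44, 53, 2261]);
translate([305, 336, 250]) cube([393, 53, 32]);
translate([305, 336, 540]) cube([393, 53, 32]);
translate([305, 336, 830]) cube([393, 53, 32]);
translate([305, 336, 1120]) cube([393, 53, 32]);
translate([305, 336, 1410]) cube([393, 53, 32]);
translate([305, 336, 1700]) cube([393, 53, 32]);
translate([305, 336, 1990]) cube([393, 53, 32]);


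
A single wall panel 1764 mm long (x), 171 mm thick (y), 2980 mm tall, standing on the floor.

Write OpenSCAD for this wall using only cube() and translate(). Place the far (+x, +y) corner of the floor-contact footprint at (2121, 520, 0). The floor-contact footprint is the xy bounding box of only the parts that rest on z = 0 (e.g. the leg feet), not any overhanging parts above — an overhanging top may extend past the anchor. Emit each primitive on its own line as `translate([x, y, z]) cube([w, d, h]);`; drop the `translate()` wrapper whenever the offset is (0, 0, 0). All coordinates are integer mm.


translate([357, 349, 0]) cube([1764, 171, 2980]);


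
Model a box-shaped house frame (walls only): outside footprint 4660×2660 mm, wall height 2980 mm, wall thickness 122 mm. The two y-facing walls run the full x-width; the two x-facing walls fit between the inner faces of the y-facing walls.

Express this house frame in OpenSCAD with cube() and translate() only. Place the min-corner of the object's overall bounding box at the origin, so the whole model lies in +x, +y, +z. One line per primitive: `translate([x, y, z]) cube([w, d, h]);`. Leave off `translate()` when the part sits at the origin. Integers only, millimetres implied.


cube([4660, 122, 2980]);
translate([0, 2538, 0]) cube([4660, 122, 2980]);
translate([0, 122, 0]) cube([122, 2416, 2980]);
translate([4538, 122, 0]) cube([122, 2416, 2980]);


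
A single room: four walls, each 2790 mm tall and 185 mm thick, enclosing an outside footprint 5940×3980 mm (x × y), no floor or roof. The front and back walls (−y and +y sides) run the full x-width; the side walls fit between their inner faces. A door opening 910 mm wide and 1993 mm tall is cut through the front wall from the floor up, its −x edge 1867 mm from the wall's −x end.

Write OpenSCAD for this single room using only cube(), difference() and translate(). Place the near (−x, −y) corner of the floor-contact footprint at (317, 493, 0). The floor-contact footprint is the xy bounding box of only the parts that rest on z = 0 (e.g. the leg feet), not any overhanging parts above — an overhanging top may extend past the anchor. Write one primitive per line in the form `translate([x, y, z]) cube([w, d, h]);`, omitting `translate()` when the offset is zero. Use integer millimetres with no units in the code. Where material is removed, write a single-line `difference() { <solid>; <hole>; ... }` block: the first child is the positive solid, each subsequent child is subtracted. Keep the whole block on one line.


difference() { translate([317, 493, 0]) cube([5940, 185, 2790]); translate([2184, 493, 0]) cube([910, 185, 1993]); }
translate([317, 4288, 0]) cube([5940, 185, 2790]);
translate([317, 678, 0]) cube([185, 3610, 2790]);
translate([6072, 678, 0]) cube([185, 3610, 2790]);


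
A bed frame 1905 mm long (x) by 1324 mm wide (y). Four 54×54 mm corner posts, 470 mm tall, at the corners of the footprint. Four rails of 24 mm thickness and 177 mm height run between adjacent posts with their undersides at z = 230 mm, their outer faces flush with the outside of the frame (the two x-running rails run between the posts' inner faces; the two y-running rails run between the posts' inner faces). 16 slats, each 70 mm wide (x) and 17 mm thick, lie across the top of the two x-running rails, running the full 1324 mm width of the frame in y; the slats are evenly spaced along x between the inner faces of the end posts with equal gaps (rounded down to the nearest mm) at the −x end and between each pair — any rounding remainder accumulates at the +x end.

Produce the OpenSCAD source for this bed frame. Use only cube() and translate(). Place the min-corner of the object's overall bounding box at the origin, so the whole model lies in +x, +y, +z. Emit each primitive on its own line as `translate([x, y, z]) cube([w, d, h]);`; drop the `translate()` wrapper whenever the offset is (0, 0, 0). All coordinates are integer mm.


cube([54, 54, 470]);
translate([0, 1270, 0]) cube([54, 54, 470]);
translate([1851, 0, 0]) cube([54, 54, 470]);
translate([1851, 1270, 0]) cube([54, 54, 470]);
translate([54, 0, 230]) cube([1797, 24, 177]);
translate([54, 1300, 230]) cube([1797, 24, 177]);
translate([0, 54, 230]) cube([24, 1216, 177]);
translate([1881, 54, 230]) cube([24, 1216, 177]);
translate([93, 0, 407]) cube([70, 1324, 17]);
translate([202, 0, 407]) cube([70, 1324, 17]);
translate([311, 0, 407]) cube([70, 1324, 17]);
translate([420, 0, 407]) cube([70, 1324, 17]);
translate([529, 0, 407]) cube([70, 1324, 17]);
translate([638, 0, 407]) cube([70, 1324, 17]);
translate([747, 0, 407]) cube([70, 1324, 17]);
translate([856, 0, 407]) cube([70, 1324, 17]);
translate([965, 0, 407]) cube([70, 1324, 17]);
translate([1074, 0, 407]) cube([70, 1324, 17]);
translate([1183, 0, 407]) cube([70, 1324, 17]);
translate([1292, 0, 407]) cube([70, 1324, 17]);
translate([1401, 0, 407]) cube([70, 1324, 17]);
translate([1510, 0, 407]) cube([70, 1324, 17]);
translate([1619, 0, 407]) cube([70, 1324, 17]);
translate([1728, 0, 407]) cube([70, 1324, 17]);


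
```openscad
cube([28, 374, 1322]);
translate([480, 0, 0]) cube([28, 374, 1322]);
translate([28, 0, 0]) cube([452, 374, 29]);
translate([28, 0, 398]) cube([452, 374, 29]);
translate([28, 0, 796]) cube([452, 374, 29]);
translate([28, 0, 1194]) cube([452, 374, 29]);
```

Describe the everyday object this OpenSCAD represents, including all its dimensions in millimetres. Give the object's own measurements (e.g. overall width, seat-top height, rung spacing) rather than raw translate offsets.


An open bookshelf. Two side panels, each 28 mm thick, 374 mm deep and 1322 mm tall, stand 508 mm apart (outside-to-outside). Between them sit 4 shelves, each 29 mm thick and 374 mm deep, spanning the full gap between the sides. The bottom shelf rests on the floor (its underside at z = 0) and the clear gap between one shelf's top and the next shelf's underside is 369 mm.


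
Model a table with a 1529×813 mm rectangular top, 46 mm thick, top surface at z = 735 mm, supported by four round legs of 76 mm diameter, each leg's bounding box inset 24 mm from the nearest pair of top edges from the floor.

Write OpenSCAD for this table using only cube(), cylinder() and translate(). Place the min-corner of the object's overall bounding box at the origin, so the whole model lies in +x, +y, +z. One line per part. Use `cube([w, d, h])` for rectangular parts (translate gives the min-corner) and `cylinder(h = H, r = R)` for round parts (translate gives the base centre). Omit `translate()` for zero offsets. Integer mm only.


// leg_h = 735 - 46 = 689
translate([0, 0, 689]) cube([1529, 813, 46]);
translate([62, 62, 0]) cylinder(h = 689, r = 38);
translate([1467, 62, 0]) cylinder(h = 689, r = 38);
translate([62, 751, 0]) cylinder(h = 689, r = 38);
translate([1467, 751, 0]) cylinder(h = 689, r = 38);


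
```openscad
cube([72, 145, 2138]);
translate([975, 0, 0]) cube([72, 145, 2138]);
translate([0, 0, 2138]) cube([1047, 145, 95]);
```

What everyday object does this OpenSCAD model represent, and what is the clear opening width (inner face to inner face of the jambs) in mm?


A door frame. The clear opening width is 903 mm.

Two 2138 mm tall posts with a header on top — a door frame. The left jamb is 72 mm wide at x = 0; the right jamb starts at x = 975. The clear opening is 975 − 72 = 903 mm.


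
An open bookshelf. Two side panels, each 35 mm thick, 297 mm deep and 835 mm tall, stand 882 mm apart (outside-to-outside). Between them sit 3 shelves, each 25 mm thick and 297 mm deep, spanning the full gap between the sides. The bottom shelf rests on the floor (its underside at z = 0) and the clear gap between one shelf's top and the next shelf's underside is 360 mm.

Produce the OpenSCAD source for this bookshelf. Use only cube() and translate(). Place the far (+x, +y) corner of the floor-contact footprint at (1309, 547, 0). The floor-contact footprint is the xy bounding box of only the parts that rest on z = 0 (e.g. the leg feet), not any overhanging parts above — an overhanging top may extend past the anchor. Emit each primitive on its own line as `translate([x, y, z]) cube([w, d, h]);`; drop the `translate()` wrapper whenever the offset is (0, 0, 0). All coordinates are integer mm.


translate([427, 250, 0]) cube([35, 297, 835]);
translate([1274, 250, 0]) cube([35, 297, 835]);
translate([462, 250, 0]) cube([812, 297, 25]);
translate([462, 250, 385]) cube([812, 297, 25]);
translate([462, 250, 770]) cube([812, 297, 25]);
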